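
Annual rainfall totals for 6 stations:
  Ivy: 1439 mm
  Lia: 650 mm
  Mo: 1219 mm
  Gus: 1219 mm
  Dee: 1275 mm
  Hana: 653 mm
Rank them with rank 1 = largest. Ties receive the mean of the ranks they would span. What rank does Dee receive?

Sorted (descending): 1439, 1275, 1219, 1219, 653, 650
The 2 values of 1219 occupy positions 3–4 → average rank (3+4)/2 = 3.5.
Dee has value 1275 mm → rank 2.

2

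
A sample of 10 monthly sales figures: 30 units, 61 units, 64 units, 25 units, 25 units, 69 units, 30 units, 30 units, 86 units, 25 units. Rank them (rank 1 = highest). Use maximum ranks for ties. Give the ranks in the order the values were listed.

7, 4, 3, 10, 10, 2, 7, 7, 1, 10

Sorted (descending): 86, 69, 64, 61, 30, 30, 30, 25, 25, 25
The 3 values of 30 occupy positions 5–7 → each gets rank 7.
The 3 values of 25 occupy positions 8–10 → each gets rank 10.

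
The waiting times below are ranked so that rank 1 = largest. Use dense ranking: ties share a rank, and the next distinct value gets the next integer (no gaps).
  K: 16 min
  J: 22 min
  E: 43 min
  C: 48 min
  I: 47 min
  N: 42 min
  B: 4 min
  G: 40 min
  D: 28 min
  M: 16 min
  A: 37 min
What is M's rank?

9

Sorted (descending): 48, 47, 43, 42, 40, 37, 28, 22, 16, 16, 4
The 2 values of 16 share dense rank 9.
Remaining distinct values take the next consecutive integers.
M has value 16 min → rank 9.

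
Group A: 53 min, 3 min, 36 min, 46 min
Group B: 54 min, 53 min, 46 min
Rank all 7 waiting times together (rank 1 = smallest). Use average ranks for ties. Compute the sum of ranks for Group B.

Sorted (ascending): 3, 36, 46, 46, 53, 53, 54
The 2 values of 46 occupy positions 3–4 → average rank (3+4)/2 = 3.5.
The 2 values of 53 occupy positions 5–6 → average rank (5+6)/2 = 5.5.
Group B values → pooled ranks: 54→7, 53→5.5, 46→3.5
Rank sum = 7 + 5.5 + 3.5 = 16

16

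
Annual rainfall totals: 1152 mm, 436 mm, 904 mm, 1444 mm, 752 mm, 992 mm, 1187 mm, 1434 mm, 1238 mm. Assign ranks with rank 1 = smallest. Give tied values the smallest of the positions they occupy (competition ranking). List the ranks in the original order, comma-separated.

Sorted (ascending): 436, 752, 904, 992, 1152, 1187, 1238, 1434, 1444
No ties — each value takes its position as its rank.

5, 1, 3, 9, 2, 4, 6, 8, 7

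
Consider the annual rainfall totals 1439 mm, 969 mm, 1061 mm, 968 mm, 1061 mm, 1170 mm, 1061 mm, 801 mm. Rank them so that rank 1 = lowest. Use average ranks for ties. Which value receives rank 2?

Sorted (ascending): 801, 968, 969, 1061, 1061, 1061, 1170, 1439
The 3 values of 1061 occupy positions 4–6 → average rank 5.
Rank 2 → value 968.

968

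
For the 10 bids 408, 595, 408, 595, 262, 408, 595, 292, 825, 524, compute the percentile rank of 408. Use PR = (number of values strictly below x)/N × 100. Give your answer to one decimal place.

N = 10.
Strictly below 408: 2. Equal to 408: 3.
PR = 2/10 × 100 = 20.0

20.0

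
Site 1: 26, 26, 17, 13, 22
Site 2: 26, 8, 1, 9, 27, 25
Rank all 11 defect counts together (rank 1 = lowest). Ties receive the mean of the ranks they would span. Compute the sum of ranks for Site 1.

33

Sorted (ascending): 1, 8, 9, 13, 17, 22, 25, 26, 26, 26, 27
The 3 values of 26 occupy positions 8–10 → average rank 9.
Site 1 values → pooled ranks: 26→9, 26→9, 17→5, 13→4, 22→6
Rank sum = 9 + 9 + 5 + 4 + 6 = 33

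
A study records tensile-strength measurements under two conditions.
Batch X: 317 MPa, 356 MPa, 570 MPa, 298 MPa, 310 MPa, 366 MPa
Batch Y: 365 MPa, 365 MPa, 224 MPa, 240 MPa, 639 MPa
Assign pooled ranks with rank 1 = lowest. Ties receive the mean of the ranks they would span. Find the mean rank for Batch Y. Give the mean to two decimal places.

5.80

Sorted (ascending): 224, 240, 298, 310, 317, 356, 365, 365, 366, 570, 639
The 2 values of 365 occupy positions 7–8 → average rank (7+8)/2 = 7.5.
Batch Y values → pooled ranks: 365→7.5, 365→7.5, 224→1, 240→2, 639→11
Mean rank = (7.5 + 7.5 + 1 + 2 + 11) / 5 = 5.80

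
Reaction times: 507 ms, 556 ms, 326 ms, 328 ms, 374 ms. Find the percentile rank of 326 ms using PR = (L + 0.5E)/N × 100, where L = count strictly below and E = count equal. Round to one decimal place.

10.0

N = 5.
Strictly below 326: 0. Equal to 326: 1.
PR = (0 + 0.5·1)/5 × 100 = 10.0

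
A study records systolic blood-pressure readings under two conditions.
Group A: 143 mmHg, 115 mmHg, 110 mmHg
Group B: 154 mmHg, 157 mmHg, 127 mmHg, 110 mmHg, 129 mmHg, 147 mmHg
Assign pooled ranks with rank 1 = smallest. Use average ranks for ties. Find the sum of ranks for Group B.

34.5

Sorted (ascending): 110, 110, 115, 127, 129, 143, 147, 154, 157
The 2 values of 110 occupy positions 1–2 → average rank (1+2)/2 = 1.5.
Group B values → pooled ranks: 154→8, 157→9, 127→4, 110→1.5, 129→5, 147→7
Rank sum = 8 + 9 + 4 + 1.5 + 5 + 7 = 34.5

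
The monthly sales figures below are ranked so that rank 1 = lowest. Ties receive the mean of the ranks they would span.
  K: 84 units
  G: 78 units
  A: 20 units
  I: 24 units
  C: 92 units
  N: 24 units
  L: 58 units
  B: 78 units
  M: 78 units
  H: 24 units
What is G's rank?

Sorted (ascending): 20, 24, 24, 24, 58, 78, 78, 78, 84, 92
The 3 values of 24 occupy positions 2–4 → average rank 3.
The 3 values of 78 occupy positions 6–8 → average rank 7.
G has value 78 units → rank 7.

7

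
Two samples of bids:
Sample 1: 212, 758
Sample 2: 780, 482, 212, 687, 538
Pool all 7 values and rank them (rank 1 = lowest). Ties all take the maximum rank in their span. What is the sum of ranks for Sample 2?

21

Sorted (ascending): 212, 212, 482, 538, 687, 758, 780
The 2 values of 212 occupy positions 1–2 → each gets rank 2.
Sample 2 values → pooled ranks: 780→7, 482→3, 212→2, 687→5, 538→4
Rank sum = 7 + 3 + 2 + 5 + 4 = 21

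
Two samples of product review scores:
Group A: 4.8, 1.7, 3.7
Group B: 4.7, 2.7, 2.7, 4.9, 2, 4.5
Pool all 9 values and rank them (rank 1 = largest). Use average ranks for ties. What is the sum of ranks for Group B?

Sorted (descending): 4.9, 4.8, 4.7, 4.5, 3.7, 2.7, 2.7, 2, 1.7
The 2 values of 2.7 occupy positions 6–7 → average rank (6+7)/2 = 6.5.
Group B values → pooled ranks: 4.7→3, 2.7→6.5, 2.7→6.5, 4.9→1, 2→8, 4.5→4
Rank sum = 3 + 6.5 + 6.5 + 1 + 8 + 4 = 29

29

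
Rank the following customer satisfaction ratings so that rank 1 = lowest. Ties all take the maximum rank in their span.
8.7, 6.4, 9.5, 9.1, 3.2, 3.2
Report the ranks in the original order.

4, 3, 6, 5, 2, 2

Sorted (ascending): 3.2, 3.2, 6.4, 8.7, 9.1, 9.5
The 2 values of 3.2 occupy positions 1–2 → each gets rank 2.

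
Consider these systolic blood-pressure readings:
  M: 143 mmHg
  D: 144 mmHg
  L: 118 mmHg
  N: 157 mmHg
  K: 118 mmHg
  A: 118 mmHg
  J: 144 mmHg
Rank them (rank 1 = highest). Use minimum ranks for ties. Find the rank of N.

1

Sorted (descending): 157, 144, 144, 143, 118, 118, 118
The 2 values of 144 occupy positions 2–3 → each gets rank 2.
The 3 values of 118 occupy positions 5–7 → each gets rank 5.
N has value 157 mmHg → rank 1.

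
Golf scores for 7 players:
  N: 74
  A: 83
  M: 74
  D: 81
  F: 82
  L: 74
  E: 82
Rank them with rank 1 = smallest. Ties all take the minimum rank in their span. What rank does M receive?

1

Sorted (ascending): 74, 74, 74, 81, 82, 82, 83
The 3 values of 74 occupy positions 1–3 → each gets rank 1.
The 2 values of 82 occupy positions 5–6 → each gets rank 5.
M has value 74 → rank 1.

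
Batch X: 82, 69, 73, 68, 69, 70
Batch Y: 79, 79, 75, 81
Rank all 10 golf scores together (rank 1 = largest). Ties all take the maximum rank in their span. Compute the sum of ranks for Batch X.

42

Sorted (descending): 82, 81, 79, 79, 75, 73, 70, 69, 69, 68
The 2 values of 79 occupy positions 3–4 → each gets rank 4.
The 2 values of 69 occupy positions 8–9 → each gets rank 9.
Batch X values → pooled ranks: 82→1, 69→9, 73→6, 68→10, 69→9, 70→7
Rank sum = 1 + 9 + 6 + 10 + 9 + 7 = 42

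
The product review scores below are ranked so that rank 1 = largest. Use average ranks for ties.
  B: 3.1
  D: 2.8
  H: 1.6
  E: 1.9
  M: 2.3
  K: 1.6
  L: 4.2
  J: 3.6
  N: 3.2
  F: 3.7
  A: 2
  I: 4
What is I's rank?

Sorted (descending): 4.2, 4, 3.7, 3.6, 3.2, 3.1, 2.8, 2.3, 2, 1.9, 1.6, 1.6
The 2 values of 1.6 occupy positions 11–12 → average rank (11+12)/2 = 11.5.
I has value 4 → rank 2.

2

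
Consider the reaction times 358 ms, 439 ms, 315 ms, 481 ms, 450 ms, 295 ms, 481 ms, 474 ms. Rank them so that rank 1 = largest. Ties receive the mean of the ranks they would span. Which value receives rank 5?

Sorted (descending): 481, 481, 474, 450, 439, 358, 315, 295
The 2 values of 481 occupy positions 1–2 → average rank (1+2)/2 = 1.5.
Rank 5 → value 439.

439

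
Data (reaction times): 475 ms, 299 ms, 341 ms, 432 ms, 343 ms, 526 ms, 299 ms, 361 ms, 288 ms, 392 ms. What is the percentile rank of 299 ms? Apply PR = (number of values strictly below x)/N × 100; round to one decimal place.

N = 10.
Strictly below 299: 1. Equal to 299: 2.
PR = 1/10 × 100 = 10.0

10.0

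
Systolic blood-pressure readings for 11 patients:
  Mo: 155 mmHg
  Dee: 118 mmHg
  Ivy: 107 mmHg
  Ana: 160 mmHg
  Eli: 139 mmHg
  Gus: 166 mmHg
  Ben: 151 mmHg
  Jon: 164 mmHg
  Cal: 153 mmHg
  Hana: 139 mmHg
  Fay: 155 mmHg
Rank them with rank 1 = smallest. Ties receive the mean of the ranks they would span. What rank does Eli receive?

Sorted (ascending): 107, 118, 139, 139, 151, 153, 155, 155, 160, 164, 166
The 2 values of 139 occupy positions 3–4 → average rank (3+4)/2 = 3.5.
The 2 values of 155 occupy positions 7–8 → average rank (7+8)/2 = 7.5.
Eli has value 139 mmHg → rank 3.5.

3.5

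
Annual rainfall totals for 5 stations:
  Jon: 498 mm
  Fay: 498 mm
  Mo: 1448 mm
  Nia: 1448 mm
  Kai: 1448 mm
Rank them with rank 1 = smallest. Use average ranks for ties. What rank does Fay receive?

Sorted (ascending): 498, 498, 1448, 1448, 1448
The 2 values of 498 occupy positions 1–2 → average rank (1+2)/2 = 1.5.
The 3 values of 1448 occupy positions 3–5 → average rank 4.
Fay has value 498 mm → rank 1.5.

1.5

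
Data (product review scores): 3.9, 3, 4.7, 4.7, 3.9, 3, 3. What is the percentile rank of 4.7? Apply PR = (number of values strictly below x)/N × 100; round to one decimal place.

N = 7.
Strictly below 4.7: 5. Equal to 4.7: 2.
PR = 5/7 × 100 = 71.4

71.4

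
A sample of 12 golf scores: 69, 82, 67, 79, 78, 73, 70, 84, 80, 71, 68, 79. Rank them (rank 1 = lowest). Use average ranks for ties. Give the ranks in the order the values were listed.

3, 11, 1, 8.5, 7, 6, 4, 12, 10, 5, 2, 8.5

Sorted (ascending): 67, 68, 69, 70, 71, 73, 78, 79, 79, 80, 82, 84
The 2 values of 79 occupy positions 8–9 → average rank (8+9)/2 = 8.5.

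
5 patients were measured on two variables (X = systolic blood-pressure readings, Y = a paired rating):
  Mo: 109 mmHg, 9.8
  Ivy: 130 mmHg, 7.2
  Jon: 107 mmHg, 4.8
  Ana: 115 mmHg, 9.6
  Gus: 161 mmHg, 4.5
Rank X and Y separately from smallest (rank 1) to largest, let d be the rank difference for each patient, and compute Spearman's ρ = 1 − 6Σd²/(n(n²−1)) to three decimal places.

-0.400

Ranks of variable 1: 2, 4, 1, 3, 5
Ranks of variable 2: 5, 3, 2, 4, 1
d = r₁ − r₂: -3, 1, -1, -1, 4
d²: 9, 1, 1, 1, 16; Σd² = 28
ρ = 1 − 6·28/(5·24) = 1 − 168/120 = -0.400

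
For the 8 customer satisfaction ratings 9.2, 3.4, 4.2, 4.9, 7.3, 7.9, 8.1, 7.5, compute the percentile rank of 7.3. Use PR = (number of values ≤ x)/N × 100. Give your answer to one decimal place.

50.0

N = 8.
Strictly below 7.3: 3. Equal to 7.3: 1.
PR = 4/8 × 100 = 50.0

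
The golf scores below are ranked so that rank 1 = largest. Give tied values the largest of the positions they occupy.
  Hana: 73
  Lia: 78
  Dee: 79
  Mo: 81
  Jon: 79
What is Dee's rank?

Sorted (descending): 81, 79, 79, 78, 73
The 2 values of 79 occupy positions 2–3 → each gets rank 3.
Dee has value 79 → rank 3.

3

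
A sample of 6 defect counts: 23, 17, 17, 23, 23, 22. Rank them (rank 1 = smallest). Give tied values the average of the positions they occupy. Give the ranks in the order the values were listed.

5, 1.5, 1.5, 5, 5, 3

Sorted (ascending): 17, 17, 22, 23, 23, 23
The 2 values of 17 occupy positions 1–2 → average rank (1+2)/2 = 1.5.
The 3 values of 23 occupy positions 4–6 → average rank 5.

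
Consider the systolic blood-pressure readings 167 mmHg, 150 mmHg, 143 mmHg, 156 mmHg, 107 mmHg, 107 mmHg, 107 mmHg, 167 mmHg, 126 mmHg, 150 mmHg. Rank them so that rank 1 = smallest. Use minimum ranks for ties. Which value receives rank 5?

143

Sorted (ascending): 107, 107, 107, 126, 143, 150, 150, 156, 167, 167
The 3 values of 107 occupy positions 1–3 → each gets rank 1.
The 2 values of 150 occupy positions 6–7 → each gets rank 6.
The 2 values of 167 occupy positions 9–10 → each gets rank 9.
Rank 5 → value 143.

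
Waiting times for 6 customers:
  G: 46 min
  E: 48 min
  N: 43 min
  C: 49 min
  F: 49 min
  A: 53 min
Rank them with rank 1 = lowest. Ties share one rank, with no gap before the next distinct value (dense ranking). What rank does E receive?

3

Sorted (ascending): 43, 46, 48, 49, 49, 53
The 2 values of 49 share dense rank 4.
Remaining distinct values take the next consecutive integers.
E has value 48 min → rank 3.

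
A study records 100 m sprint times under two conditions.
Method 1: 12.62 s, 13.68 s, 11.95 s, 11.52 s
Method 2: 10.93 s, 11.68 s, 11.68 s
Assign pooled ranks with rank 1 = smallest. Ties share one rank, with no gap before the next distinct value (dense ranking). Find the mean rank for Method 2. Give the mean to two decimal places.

Sorted (ascending): 10.93, 11.52, 11.68, 11.68, 11.95, 12.62, 13.68
The 2 values of 11.68 share dense rank 3.
Remaining distinct values take the next consecutive integers.
Method 2 values → pooled ranks: 10.93→1, 11.68→3, 11.68→3
Mean rank = (1 + 3 + 3) / 3 = 2.33

2.33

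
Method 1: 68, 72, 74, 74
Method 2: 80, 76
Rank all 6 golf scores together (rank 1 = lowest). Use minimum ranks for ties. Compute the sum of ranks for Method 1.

9

Sorted (ascending): 68, 72, 74, 74, 76, 80
The 2 values of 74 occupy positions 3–4 → each gets rank 3.
Method 1 values → pooled ranks: 68→1, 72→2, 74→3, 74→3
Rank sum = 1 + 2 + 3 + 3 = 9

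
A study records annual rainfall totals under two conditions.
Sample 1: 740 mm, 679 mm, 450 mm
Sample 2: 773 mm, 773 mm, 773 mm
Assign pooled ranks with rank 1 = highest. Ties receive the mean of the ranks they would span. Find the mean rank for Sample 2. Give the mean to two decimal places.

2.00

Sorted (descending): 773, 773, 773, 740, 679, 450
The 3 values of 773 occupy positions 1–3 → average rank 2.
Sample 2 values → pooled ranks: 773→2, 773→2, 773→2
Mean rank = (2 + 2 + 2) / 3 = 2.00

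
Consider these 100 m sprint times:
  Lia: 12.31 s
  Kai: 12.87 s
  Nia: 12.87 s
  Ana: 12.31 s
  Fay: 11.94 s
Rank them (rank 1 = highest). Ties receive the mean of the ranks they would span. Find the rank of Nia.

Sorted (descending): 12.87, 12.87, 12.31, 12.31, 11.94
The 2 values of 12.87 occupy positions 1–2 → average rank (1+2)/2 = 1.5.
The 2 values of 12.31 occupy positions 3–4 → average rank (3+4)/2 = 3.5.
Nia has value 12.87 s → rank 1.5.

1.5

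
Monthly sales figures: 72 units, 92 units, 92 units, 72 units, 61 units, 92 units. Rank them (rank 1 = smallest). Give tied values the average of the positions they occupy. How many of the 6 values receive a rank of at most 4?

Sorted (ascending): 61, 72, 72, 92, 92, 92
The 2 values of 72 occupy positions 2–3 → average rank (2+3)/2 = 2.5.
The 3 values of 92 occupy positions 4–6 → average rank 5.
Ranks ≤ 4: {1, 2.5, 2.5} → 3 values.

3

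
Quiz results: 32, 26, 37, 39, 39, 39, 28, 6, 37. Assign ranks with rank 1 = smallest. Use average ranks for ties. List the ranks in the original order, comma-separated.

Sorted (ascending): 6, 26, 28, 32, 37, 37, 39, 39, 39
The 2 values of 37 occupy positions 5–6 → average rank (5+6)/2 = 5.5.
The 3 values of 39 occupy positions 7–9 → average rank 8.

4, 2, 5.5, 8, 8, 8, 3, 1, 5.5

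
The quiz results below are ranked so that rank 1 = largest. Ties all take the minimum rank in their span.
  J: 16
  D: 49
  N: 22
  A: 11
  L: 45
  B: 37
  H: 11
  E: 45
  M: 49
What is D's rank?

Sorted (descending): 49, 49, 45, 45, 37, 22, 16, 11, 11
The 2 values of 49 occupy positions 1–2 → each gets rank 1.
The 2 values of 45 occupy positions 3–4 → each gets rank 3.
The 2 values of 11 occupy positions 8–9 → each gets rank 8.
D has value 49 → rank 1.

1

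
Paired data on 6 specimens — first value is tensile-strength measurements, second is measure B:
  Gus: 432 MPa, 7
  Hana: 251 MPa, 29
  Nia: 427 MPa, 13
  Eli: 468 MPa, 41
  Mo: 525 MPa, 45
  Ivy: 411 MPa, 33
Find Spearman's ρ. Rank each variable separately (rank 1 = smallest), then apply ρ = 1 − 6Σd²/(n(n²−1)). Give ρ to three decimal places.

Ranks of variable 1: 4, 1, 3, 5, 6, 2
Ranks of variable 2: 1, 3, 2, 5, 6, 4
d = r₁ − r₂: 3, -2, 1, 0, 0, -2
d²: 9, 4, 1, 0, 0, 4; Σd² = 18
ρ = 1 − 6·18/(6·35) = 1 − 108/210 = 0.486

0.486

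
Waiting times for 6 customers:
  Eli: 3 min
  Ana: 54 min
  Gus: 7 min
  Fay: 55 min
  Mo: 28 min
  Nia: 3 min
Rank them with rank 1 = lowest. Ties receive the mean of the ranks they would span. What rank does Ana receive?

Sorted (ascending): 3, 3, 7, 28, 54, 55
The 2 values of 3 occupy positions 1–2 → average rank (1+2)/2 = 1.5.
Ana has value 54 min → rank 5.

5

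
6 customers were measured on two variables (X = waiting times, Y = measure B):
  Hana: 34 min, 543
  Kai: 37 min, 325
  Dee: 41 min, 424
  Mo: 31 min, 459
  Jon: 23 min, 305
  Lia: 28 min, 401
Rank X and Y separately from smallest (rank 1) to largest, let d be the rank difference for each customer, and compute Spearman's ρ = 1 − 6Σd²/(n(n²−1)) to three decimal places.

Ranks of variable 1: 4, 5, 6, 3, 1, 2
Ranks of variable 2: 6, 2, 4, 5, 1, 3
d = r₁ − r₂: -2, 3, 2, -2, 0, -1
d²: 4, 9, 4, 4, 0, 1; Σd² = 22
ρ = 1 − 6·22/(6·35) = 1 − 132/210 = 0.371

0.371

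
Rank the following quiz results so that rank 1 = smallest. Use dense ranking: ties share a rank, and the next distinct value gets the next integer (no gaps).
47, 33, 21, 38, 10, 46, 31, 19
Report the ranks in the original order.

Sorted (ascending): 10, 19, 21, 31, 33, 38, 46, 47
No ties — each value takes its position as its rank.

8, 5, 3, 6, 1, 7, 4, 2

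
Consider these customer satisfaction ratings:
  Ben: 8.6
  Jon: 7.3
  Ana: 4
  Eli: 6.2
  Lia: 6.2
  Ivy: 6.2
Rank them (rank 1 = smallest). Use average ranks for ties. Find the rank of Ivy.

Sorted (ascending): 4, 6.2, 6.2, 6.2, 7.3, 8.6
The 3 values of 6.2 occupy positions 2–4 → average rank 3.
Ivy has value 6.2 → rank 3.

3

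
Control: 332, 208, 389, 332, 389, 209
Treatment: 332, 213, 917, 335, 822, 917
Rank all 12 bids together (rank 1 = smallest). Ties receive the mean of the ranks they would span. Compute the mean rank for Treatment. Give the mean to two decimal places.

Sorted (ascending): 208, 209, 213, 332, 332, 332, 335, 389, 389, 822, 917, 917
The 3 values of 332 occupy positions 4–6 → average rank 5.
The 2 values of 389 occupy positions 8–9 → average rank (8+9)/2 = 8.5.
The 2 values of 917 occupy positions 11–12 → average rank (11+12)/2 = 11.5.
Treatment values → pooled ranks: 332→5, 213→3, 917→11.5, 335→7, 822→10, 917→11.5
Mean rank = (5 + 3 + 11.5 + 7 + 10 + 11.5) / 6 = 8.00

8.00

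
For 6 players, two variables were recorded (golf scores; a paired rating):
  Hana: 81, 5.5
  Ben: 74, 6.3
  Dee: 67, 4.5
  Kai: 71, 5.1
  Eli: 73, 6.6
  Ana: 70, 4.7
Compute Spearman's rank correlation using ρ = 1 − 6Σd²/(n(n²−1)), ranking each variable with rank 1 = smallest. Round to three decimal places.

0.771

Ranks of variable 1: 6, 5, 1, 3, 4, 2
Ranks of variable 2: 4, 5, 1, 3, 6, 2
d = r₁ − r₂: 2, 0, 0, 0, -2, 0
d²: 4, 0, 0, 0, 4, 0; Σd² = 8
ρ = 1 − 6·8/(6·35) = 1 − 48/210 = 0.771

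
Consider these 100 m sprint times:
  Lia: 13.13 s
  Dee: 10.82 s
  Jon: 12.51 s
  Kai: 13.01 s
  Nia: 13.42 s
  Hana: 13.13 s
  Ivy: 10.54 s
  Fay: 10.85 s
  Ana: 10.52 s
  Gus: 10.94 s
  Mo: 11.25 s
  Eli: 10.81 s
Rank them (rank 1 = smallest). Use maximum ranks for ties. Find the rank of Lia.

11

Sorted (ascending): 10.52, 10.54, 10.81, 10.82, 10.85, 10.94, 11.25, 12.51, 13.01, 13.13, 13.13, 13.42
The 2 values of 13.13 occupy positions 10–11 → each gets rank 11.
Lia has value 13.13 s → rank 11.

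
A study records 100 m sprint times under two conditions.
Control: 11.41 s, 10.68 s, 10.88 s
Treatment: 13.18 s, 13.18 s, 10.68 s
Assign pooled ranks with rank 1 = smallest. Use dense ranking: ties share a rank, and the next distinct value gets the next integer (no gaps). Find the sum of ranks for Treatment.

Sorted (ascending): 10.68, 10.68, 10.88, 11.41, 13.18, 13.18
The 2 values of 10.68 share dense rank 1.
The 2 values of 13.18 share dense rank 4.
Remaining distinct values take the next consecutive integers.
Treatment values → pooled ranks: 13.18→4, 13.18→4, 10.68→1
Rank sum = 4 + 4 + 1 = 9

9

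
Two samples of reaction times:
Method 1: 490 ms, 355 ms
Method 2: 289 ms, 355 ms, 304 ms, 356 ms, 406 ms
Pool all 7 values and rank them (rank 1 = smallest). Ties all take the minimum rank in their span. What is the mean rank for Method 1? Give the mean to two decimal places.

Sorted (ascending): 289, 304, 355, 355, 356, 406, 490
The 2 values of 355 occupy positions 3–4 → each gets rank 3.
Method 1 values → pooled ranks: 490→7, 355→3
Mean rank = (7 + 3) / 2 = 5.00

5.00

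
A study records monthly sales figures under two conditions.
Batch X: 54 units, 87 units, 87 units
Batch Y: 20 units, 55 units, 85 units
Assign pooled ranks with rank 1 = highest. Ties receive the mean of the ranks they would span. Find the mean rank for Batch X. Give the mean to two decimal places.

2.67

Sorted (descending): 87, 87, 85, 55, 54, 20
The 2 values of 87 occupy positions 1–2 → average rank (1+2)/2 = 1.5.
Batch X values → pooled ranks: 54→5, 87→1.5, 87→1.5
Mean rank = (5 + 1.5 + 1.5) / 3 = 2.67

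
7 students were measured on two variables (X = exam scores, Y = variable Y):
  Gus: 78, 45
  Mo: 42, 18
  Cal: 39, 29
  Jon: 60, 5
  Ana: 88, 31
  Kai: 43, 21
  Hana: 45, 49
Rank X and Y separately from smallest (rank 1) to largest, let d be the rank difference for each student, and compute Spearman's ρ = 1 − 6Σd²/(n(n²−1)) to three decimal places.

Ranks of variable 1: 6, 2, 1, 5, 7, 3, 4
Ranks of variable 2: 6, 2, 4, 1, 5, 3, 7
d = r₁ − r₂: 0, 0, -3, 4, 2, 0, -3
d²: 0, 0, 9, 16, 4, 0, 9; Σd² = 38
ρ = 1 − 6·38/(7·48) = 1 − 228/336 = 0.321

0.321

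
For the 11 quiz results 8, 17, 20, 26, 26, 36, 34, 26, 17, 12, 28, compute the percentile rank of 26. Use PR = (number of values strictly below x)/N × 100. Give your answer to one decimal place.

N = 11.
Strictly below 26: 5. Equal to 26: 3.
PR = 5/11 × 100 = 45.5

45.5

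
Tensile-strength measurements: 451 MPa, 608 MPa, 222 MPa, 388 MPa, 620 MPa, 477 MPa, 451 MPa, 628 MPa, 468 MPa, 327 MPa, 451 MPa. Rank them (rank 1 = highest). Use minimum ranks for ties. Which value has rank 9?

Sorted (descending): 628, 620, 608, 477, 468, 451, 451, 451, 388, 327, 222
The 3 values of 451 occupy positions 6–8 → each gets rank 6.
Rank 9 → value 388.

388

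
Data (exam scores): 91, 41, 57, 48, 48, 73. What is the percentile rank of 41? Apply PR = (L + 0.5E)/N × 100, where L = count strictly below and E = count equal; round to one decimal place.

8.3

N = 6.
Strictly below 41: 0. Equal to 41: 1.
PR = (0 + 0.5·1)/6 × 100 = 8.3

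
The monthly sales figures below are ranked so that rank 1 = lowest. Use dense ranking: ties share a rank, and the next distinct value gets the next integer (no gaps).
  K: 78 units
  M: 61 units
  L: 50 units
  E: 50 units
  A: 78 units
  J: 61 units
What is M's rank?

Sorted (ascending): 50, 50, 61, 61, 78, 78
The 2 values of 50 share dense rank 1.
The 2 values of 61 share dense rank 2.
The 2 values of 78 share dense rank 3.
M has value 61 units → rank 2.

2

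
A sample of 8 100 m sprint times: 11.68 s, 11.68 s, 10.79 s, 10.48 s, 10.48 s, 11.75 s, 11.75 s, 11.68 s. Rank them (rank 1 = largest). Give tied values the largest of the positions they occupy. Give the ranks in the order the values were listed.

Sorted (descending): 11.75, 11.75, 11.68, 11.68, 11.68, 10.79, 10.48, 10.48
The 2 values of 11.75 occupy positions 1–2 → each gets rank 2.
The 3 values of 11.68 occupy positions 3–5 → each gets rank 5.
The 2 values of 10.48 occupy positions 7–8 → each gets rank 8.

5, 5, 6, 8, 8, 2, 2, 5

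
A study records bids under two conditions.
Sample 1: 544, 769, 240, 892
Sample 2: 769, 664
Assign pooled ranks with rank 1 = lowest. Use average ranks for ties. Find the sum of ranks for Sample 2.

Sorted (ascending): 240, 544, 664, 769, 769, 892
The 2 values of 769 occupy positions 4–5 → average rank (4+5)/2 = 4.5.
Sample 2 values → pooled ranks: 769→4.5, 664→3
Rank sum = 4.5 + 3 = 7.5

7.5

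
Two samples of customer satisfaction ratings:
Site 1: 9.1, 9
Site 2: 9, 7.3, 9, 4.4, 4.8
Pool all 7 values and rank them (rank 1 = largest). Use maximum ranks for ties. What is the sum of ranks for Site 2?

26

Sorted (descending): 9.1, 9, 9, 9, 7.3, 4.8, 4.4
The 3 values of 9 occupy positions 2–4 → each gets rank 4.
Site 2 values → pooled ranks: 9→4, 7.3→5, 9→4, 4.4→7, 4.8→6
Rank sum = 4 + 5 + 4 + 7 + 6 = 26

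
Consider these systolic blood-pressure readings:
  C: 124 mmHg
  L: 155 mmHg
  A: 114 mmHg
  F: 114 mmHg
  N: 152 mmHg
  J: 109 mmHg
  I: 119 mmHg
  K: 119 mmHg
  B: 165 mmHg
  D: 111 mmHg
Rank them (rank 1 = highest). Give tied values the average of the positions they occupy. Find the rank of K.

Sorted (descending): 165, 155, 152, 124, 119, 119, 114, 114, 111, 109
The 2 values of 119 occupy positions 5–6 → average rank (5+6)/2 = 5.5.
The 2 values of 114 occupy positions 7–8 → average rank (7+8)/2 = 7.5.
K has value 119 mmHg → rank 5.5.

5.5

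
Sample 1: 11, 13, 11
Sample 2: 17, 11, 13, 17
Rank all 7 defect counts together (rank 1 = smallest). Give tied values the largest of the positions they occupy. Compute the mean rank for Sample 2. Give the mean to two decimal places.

Sorted (ascending): 11, 11, 11, 13, 13, 17, 17
The 3 values of 11 occupy positions 1–3 → each gets rank 3.
The 2 values of 13 occupy positions 4–5 → each gets rank 5.
The 2 values of 17 occupy positions 6–7 → each gets rank 7.
Sample 2 values → pooled ranks: 17→7, 11→3, 13→5, 17→7
Mean rank = (7 + 3 + 5 + 7) / 4 = 5.50

5.50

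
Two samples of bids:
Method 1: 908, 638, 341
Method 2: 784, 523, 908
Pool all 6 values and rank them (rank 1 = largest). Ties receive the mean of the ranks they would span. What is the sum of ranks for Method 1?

11.5

Sorted (descending): 908, 908, 784, 638, 523, 341
The 2 values of 908 occupy positions 1–2 → average rank (1+2)/2 = 1.5.
Method 1 values → pooled ranks: 908→1.5, 638→4, 341→6
Rank sum = 1.5 + 4 + 6 = 11.5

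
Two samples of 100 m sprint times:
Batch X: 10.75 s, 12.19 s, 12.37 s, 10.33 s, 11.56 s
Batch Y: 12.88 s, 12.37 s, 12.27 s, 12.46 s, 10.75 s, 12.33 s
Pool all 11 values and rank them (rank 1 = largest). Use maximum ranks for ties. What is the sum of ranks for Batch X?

Sorted (descending): 12.88, 12.46, 12.37, 12.37, 12.33, 12.27, 12.19, 11.56, 10.75, 10.75, 10.33
The 2 values of 12.37 occupy positions 3–4 → each gets rank 4.
The 2 values of 10.75 occupy positions 9–10 → each gets rank 10.
Batch X values → pooled ranks: 10.75→10, 12.19→7, 12.37→4, 10.33→11, 11.56→8
Rank sum = 10 + 7 + 4 + 11 + 8 = 40

40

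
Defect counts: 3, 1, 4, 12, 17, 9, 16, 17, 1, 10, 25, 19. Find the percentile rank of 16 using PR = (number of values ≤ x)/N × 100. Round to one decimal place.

N = 12.
Strictly below 16: 7. Equal to 16: 1.
PR = 8/12 × 100 = 66.7

66.7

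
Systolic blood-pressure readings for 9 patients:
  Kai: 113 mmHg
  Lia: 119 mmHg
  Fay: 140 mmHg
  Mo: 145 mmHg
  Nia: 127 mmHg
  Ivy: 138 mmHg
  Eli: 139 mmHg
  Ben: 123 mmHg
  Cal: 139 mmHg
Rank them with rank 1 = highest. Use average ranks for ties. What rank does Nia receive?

Sorted (descending): 145, 140, 139, 139, 138, 127, 123, 119, 113
The 2 values of 139 occupy positions 3–4 → average rank (3+4)/2 = 3.5.
Nia has value 127 mmHg → rank 6.

6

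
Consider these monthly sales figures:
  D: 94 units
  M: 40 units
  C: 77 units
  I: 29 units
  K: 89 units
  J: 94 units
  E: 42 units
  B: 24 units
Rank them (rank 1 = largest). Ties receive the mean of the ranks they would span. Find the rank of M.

6

Sorted (descending): 94, 94, 89, 77, 42, 40, 29, 24
The 2 values of 94 occupy positions 1–2 → average rank (1+2)/2 = 1.5.
M has value 40 units → rank 6.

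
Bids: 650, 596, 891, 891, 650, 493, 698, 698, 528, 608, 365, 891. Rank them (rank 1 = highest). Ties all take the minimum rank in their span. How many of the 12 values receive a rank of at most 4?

Sorted (descending): 891, 891, 891, 698, 698, 650, 650, 608, 596, 528, 493, 365
The 3 values of 891 occupy positions 1–3 → each gets rank 1.
The 2 values of 698 occupy positions 4–5 → each gets rank 4.
The 2 values of 650 occupy positions 6–7 → each gets rank 6.
Ranks ≤ 4: {1, 1, 1, 4, 4} → 5 values.

5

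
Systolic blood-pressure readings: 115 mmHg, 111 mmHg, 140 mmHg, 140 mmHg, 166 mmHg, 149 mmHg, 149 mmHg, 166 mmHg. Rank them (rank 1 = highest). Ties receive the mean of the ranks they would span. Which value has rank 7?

Sorted (descending): 166, 166, 149, 149, 140, 140, 115, 111
The 2 values of 166 occupy positions 1–2 → average rank (1+2)/2 = 1.5.
The 2 values of 149 occupy positions 3–4 → average rank (3+4)/2 = 3.5.
The 2 values of 140 occupy positions 5–6 → average rank (5+6)/2 = 5.5.
Rank 7 → value 115.

115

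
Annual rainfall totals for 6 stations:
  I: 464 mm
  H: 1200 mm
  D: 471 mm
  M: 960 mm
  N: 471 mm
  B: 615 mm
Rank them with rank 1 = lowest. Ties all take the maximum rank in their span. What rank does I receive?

1

Sorted (ascending): 464, 471, 471, 615, 960, 1200
The 2 values of 471 occupy positions 2–3 → each gets rank 3.
I has value 464 mm → rank 1.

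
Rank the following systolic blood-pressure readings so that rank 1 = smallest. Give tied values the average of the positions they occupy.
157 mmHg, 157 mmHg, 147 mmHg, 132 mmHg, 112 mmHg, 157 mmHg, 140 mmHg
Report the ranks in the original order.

6, 6, 4, 2, 1, 6, 3

Sorted (ascending): 112, 132, 140, 147, 157, 157, 157
The 3 values of 157 occupy positions 5–7 → average rank 6.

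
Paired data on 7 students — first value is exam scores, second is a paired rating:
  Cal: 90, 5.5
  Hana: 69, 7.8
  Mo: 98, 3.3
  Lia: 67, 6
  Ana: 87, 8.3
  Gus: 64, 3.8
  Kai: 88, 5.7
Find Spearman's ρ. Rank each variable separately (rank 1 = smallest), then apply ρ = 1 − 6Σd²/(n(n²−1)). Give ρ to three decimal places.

-0.321

Ranks of variable 1: 6, 3, 7, 2, 4, 1, 5
Ranks of variable 2: 3, 6, 1, 5, 7, 2, 4
d = r₁ − r₂: 3, -3, 6, -3, -3, -1, 1
d²: 9, 9, 36, 9, 9, 1, 1; Σd² = 74
ρ = 1 − 6·74/(7·48) = 1 − 444/336 = -0.321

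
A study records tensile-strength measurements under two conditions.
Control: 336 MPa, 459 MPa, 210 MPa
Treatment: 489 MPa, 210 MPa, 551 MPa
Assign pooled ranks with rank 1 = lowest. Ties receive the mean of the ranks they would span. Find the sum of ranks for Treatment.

12.5

Sorted (ascending): 210, 210, 336, 459, 489, 551
The 2 values of 210 occupy positions 1–2 → average rank (1+2)/2 = 1.5.
Treatment values → pooled ranks: 489→5, 210→1.5, 551→6
Rank sum = 5 + 1.5 + 6 = 12.5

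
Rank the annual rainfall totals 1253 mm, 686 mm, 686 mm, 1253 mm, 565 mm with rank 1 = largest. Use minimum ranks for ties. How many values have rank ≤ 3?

4

Sorted (descending): 1253, 1253, 686, 686, 565
The 2 values of 1253 occupy positions 1–2 → each gets rank 1.
The 2 values of 686 occupy positions 3–4 → each gets rank 3.
Ranks ≤ 3: {1, 1, 3, 3} → 4 values.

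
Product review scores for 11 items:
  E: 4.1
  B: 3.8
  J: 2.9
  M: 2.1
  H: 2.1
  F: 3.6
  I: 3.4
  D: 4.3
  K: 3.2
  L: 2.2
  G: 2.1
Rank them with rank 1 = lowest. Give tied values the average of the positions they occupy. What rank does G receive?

2

Sorted (ascending): 2.1, 2.1, 2.1, 2.2, 2.9, 3.2, 3.4, 3.6, 3.8, 4.1, 4.3
The 3 values of 2.1 occupy positions 1–3 → average rank 2.
G has value 2.1 → rank 2.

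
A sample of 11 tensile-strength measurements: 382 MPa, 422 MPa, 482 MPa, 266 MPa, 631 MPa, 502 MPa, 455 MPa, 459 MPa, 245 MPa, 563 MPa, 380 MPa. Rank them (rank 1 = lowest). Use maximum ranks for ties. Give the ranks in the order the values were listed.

4, 5, 8, 2, 11, 9, 6, 7, 1, 10, 3

Sorted (ascending): 245, 266, 380, 382, 422, 455, 459, 482, 502, 563, 631
No ties — each value takes its position as its rank.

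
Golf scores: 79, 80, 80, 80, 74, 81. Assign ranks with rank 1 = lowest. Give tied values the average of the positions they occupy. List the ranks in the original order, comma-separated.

2, 4, 4, 4, 1, 6

Sorted (ascending): 74, 79, 80, 80, 80, 81
The 3 values of 80 occupy positions 3–5 → average rank 4.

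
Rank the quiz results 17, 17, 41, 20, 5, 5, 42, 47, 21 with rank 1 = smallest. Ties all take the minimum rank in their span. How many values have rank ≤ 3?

Sorted (ascending): 5, 5, 17, 17, 20, 21, 41, 42, 47
The 2 values of 5 occupy positions 1–2 → each gets rank 1.
The 2 values of 17 occupy positions 3–4 → each gets rank 3.
Ranks ≤ 3: {1, 1, 3, 3} → 4 values.

4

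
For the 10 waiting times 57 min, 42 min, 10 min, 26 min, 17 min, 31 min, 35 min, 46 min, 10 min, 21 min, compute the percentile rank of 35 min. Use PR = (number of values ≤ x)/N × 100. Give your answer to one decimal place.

70.0

N = 10.
Strictly below 35: 6. Equal to 35: 1.
PR = 7/10 × 100 = 70.0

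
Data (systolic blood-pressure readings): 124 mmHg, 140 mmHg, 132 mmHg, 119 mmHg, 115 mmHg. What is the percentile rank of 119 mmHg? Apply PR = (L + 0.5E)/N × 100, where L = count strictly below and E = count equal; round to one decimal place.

30.0

N = 5.
Strictly below 119: 1. Equal to 119: 1.
PR = (1 + 0.5·1)/5 × 100 = 30.0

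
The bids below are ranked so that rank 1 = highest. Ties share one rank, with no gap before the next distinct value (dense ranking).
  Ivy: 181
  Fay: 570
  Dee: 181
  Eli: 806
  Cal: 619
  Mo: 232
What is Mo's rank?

Sorted (descending): 806, 619, 570, 232, 181, 181
The 2 values of 181 share dense rank 5.
Remaining distinct values take the next consecutive integers.
Mo has value 232 → rank 4.

4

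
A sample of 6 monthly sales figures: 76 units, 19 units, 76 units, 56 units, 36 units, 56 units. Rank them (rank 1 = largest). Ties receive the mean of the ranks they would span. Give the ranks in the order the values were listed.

1.5, 6, 1.5, 3.5, 5, 3.5

Sorted (descending): 76, 76, 56, 56, 36, 19
The 2 values of 76 occupy positions 1–2 → average rank (1+2)/2 = 1.5.
The 2 values of 56 occupy positions 3–4 → average rank (3+4)/2 = 3.5.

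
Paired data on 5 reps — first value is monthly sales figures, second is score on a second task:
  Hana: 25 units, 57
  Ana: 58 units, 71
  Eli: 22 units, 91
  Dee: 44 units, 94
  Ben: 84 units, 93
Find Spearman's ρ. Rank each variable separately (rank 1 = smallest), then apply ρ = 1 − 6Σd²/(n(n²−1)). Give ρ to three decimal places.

Ranks of variable 1: 2, 4, 1, 3, 5
Ranks of variable 2: 1, 2, 3, 5, 4
d = r₁ − r₂: 1, 2, -2, -2, 1
d²: 1, 4, 4, 4, 1; Σd² = 14
ρ = 1 − 6·14/(5·24) = 1 − 84/120 = 0.300

0.300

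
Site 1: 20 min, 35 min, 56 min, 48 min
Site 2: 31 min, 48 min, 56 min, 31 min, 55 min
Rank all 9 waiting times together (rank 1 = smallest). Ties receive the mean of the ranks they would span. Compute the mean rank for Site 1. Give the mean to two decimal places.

4.75

Sorted (ascending): 20, 31, 31, 35, 48, 48, 55, 56, 56
The 2 values of 31 occupy positions 2–3 → average rank (2+3)/2 = 2.5.
The 2 values of 48 occupy positions 5–6 → average rank (5+6)/2 = 5.5.
The 2 values of 56 occupy positions 8–9 → average rank (8+9)/2 = 8.5.
Site 1 values → pooled ranks: 20→1, 35→4, 56→8.5, 48→5.5
Mean rank = (1 + 4 + 8.5 + 5.5) / 4 = 4.75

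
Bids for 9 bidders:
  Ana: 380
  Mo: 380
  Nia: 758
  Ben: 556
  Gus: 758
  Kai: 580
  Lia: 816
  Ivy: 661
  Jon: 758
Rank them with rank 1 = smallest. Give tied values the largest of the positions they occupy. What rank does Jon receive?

8

Sorted (ascending): 380, 380, 556, 580, 661, 758, 758, 758, 816
The 2 values of 380 occupy positions 1–2 → each gets rank 2.
The 3 values of 758 occupy positions 6–8 → each gets rank 8.
Jon has value 758 → rank 8.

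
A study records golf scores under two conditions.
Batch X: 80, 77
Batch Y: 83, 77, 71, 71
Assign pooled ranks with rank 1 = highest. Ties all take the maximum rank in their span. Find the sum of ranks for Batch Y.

Sorted (descending): 83, 80, 77, 77, 71, 71
The 2 values of 77 occupy positions 3–4 → each gets rank 4.
The 2 values of 71 occupy positions 5–6 → each gets rank 6.
Batch Y values → pooled ranks: 83→1, 77→4, 71→6, 71→6
Rank sum = 1 + 4 + 6 + 6 = 17

17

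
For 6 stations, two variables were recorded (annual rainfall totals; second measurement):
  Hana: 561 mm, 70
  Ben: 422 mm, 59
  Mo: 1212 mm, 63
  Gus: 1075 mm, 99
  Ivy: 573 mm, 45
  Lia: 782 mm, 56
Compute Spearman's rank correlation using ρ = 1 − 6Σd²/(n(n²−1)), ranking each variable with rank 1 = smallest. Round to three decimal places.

0.257

Ranks of variable 1: 2, 1, 6, 5, 3, 4
Ranks of variable 2: 5, 3, 4, 6, 1, 2
d = r₁ − r₂: -3, -2, 2, -1, 2, 2
d²: 9, 4, 4, 1, 4, 4; Σd² = 26
ρ = 1 − 6·26/(6·35) = 1 − 156/210 = 0.257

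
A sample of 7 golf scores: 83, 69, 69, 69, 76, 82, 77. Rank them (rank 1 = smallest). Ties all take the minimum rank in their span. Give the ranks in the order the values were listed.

Sorted (ascending): 69, 69, 69, 76, 77, 82, 83
The 3 values of 69 occupy positions 1–3 → each gets rank 1.

7, 1, 1, 1, 4, 6, 5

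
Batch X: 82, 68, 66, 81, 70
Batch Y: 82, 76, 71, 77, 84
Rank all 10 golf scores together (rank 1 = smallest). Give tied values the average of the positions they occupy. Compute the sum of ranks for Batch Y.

33.5

Sorted (ascending): 66, 68, 70, 71, 76, 77, 81, 82, 82, 84
The 2 values of 82 occupy positions 8–9 → average rank (8+9)/2 = 8.5.
Batch Y values → pooled ranks: 82→8.5, 76→5, 71→4, 77→6, 84→10
Rank sum = 8.5 + 5 + 4 + 6 + 10 = 33.5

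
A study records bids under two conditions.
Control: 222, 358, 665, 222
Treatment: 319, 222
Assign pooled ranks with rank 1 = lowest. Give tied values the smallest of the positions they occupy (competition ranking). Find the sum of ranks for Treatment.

Sorted (ascending): 222, 222, 222, 319, 358, 665
The 3 values of 222 occupy positions 1–3 → each gets rank 1.
Treatment values → pooled ranks: 319→4, 222→1
Rank sum = 4 + 1 = 5

5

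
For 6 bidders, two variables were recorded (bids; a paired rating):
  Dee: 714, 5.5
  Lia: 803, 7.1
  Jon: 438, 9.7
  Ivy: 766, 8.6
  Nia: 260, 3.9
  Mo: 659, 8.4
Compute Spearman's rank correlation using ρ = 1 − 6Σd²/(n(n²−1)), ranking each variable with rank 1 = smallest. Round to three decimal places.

0.143

Ranks of variable 1: 4, 6, 2, 5, 1, 3
Ranks of variable 2: 2, 3, 6, 5, 1, 4
d = r₁ − r₂: 2, 3, -4, 0, 0, -1
d²: 4, 9, 16, 0, 0, 1; Σd² = 30
ρ = 1 − 6·30/(6·35) = 1 − 180/210 = 0.143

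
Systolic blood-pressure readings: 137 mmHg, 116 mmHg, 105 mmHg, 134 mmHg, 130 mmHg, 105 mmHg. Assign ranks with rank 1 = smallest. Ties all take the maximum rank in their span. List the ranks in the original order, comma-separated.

6, 3, 2, 5, 4, 2

Sorted (ascending): 105, 105, 116, 130, 134, 137
The 2 values of 105 occupy positions 1–2 → each gets rank 2.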